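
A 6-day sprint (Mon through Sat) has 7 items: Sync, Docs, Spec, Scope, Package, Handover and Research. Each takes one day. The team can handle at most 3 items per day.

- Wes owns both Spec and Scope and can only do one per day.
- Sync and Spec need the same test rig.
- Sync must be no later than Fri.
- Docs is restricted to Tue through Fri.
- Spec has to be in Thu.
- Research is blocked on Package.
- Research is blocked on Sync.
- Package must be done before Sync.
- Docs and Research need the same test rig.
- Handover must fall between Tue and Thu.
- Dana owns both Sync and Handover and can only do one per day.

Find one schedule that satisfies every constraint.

Spec in Thu; Scope in Mon; Sync in Wed; Research in Thu; Docs in Tue; Handover in Tue; Package in Mon

Checking: Package(Mon) before Research(Thu); Sync(Wed) before Research(Thu); Package(Mon) before Sync(Wed); Sync(Wed) != Spec(Thu); Spec(Thu) != Scope(Mon); Sync(Wed) != Handover(Tue); Docs(Tue) != Research(Thu); Handover=Tue in [Tue,Thu]; Spec=Thu in [Thu,Thu]; Sync=Wed in [Mon,Fri]; Docs=Tue in [Tue,Fri]; max 2 per day (cap 3).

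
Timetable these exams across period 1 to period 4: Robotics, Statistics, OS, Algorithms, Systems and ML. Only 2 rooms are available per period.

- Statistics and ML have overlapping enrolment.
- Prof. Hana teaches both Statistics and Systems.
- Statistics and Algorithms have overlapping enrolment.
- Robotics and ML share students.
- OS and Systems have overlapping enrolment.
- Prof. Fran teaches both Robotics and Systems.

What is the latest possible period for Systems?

period 4

Systems at period 4 is achievable: Algorithms in period 2; ML in period 3; OS in period 2; Systems in period 4; Robotics in period 1; Statistics in period 1.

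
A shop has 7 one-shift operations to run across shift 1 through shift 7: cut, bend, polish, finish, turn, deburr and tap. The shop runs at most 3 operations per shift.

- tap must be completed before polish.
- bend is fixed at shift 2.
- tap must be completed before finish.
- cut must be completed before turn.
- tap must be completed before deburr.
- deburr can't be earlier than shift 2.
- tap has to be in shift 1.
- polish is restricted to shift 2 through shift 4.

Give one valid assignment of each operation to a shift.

deburr in shift 2; finish in shift 3; polish in shift 2; cut in shift 1; tap in shift 1; turn in shift 3; bend in shift 2

Checking: tap(shift 1) before deburr(shift 2); tap(shift 1) before polish(shift 2); tap(shift 1) before finish(shift 3); cut(shift 1) before turn(shift 3); deburr=shift 2 in [shift 2,shift 7]; bend=shift 2 in [shift 2,shift 2]; polish=shift 2 in [shift 2,shift 4]; tap=shift 1 in [shift 1,shift 1]; max 3 per shift (cap 3).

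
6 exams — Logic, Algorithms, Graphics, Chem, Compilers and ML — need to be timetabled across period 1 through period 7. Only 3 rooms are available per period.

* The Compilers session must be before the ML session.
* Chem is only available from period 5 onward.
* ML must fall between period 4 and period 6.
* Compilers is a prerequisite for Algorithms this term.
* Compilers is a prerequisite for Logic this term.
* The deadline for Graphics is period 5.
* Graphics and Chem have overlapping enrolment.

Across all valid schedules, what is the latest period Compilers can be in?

Downstream work caps Compilers at period 5.
Compilers at period 5 is achievable: Chem in period 5; Logic in period 6; Algorithms in period 6; Graphics in period 1; Compilers in period 5; ML in period 6.

period 5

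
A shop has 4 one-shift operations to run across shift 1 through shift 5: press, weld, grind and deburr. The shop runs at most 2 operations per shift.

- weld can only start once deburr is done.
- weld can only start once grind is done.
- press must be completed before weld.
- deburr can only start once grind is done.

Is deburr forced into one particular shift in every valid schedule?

No

deburr can be shift 2 (e.g. grind in shift 1; weld in shift 3; deburr in shift 2; press in shift 1) or shift 3 (e.g. weld -> shift 4; deburr -> shift 3; press -> shift 1; grind -> shift 1).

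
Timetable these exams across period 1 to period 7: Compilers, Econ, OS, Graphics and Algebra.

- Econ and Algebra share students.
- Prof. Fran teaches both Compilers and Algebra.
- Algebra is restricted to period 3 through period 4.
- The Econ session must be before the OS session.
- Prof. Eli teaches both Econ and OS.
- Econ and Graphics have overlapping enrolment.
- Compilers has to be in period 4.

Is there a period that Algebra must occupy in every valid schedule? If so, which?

Algebra's window is period 3–period 4.
Compilers is fixed at period 4, and Algebra can't share a period with Compilers.
So Algebra must be period 3.

period 3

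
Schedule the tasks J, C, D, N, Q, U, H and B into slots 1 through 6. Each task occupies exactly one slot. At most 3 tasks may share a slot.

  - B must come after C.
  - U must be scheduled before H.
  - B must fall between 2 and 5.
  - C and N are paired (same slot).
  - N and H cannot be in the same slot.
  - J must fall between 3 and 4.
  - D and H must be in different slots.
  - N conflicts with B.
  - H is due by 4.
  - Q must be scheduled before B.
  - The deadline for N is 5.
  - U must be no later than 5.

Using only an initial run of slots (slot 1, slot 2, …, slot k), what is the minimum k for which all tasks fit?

The precedence chain requires at least 2 distinct slots.
With at most 3 per slot and 8 tasks, at least 3 slots are needed.
J can't be placed before 3, so the schedule must run through at least slot 3.
3 works (last occupied slot: 3): for example C=1, B=2, D=2, J=3, N=1, U=2, H=3, Q=1.

3 slots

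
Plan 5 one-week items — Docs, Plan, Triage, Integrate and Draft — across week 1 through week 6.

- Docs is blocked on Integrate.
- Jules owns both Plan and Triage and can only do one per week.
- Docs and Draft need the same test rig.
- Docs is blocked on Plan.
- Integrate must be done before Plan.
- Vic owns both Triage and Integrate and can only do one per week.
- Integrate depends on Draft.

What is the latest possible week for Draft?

Downstream work caps Draft at week 3.
Draft at week 3 is achievable: Docs -> week 6, Triage -> week 1, Integrate -> week 4, Plan -> week 5, Draft -> week 3.

week 3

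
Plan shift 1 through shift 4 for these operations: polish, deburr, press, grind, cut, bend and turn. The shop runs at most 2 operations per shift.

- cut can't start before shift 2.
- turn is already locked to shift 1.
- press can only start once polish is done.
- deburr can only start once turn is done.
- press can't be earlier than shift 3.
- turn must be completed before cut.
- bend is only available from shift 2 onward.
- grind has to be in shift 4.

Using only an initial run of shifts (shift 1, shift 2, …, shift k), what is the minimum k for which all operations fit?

4

The precedence chain requires at least 2 distinct shifts.
With at most 2 per shift and 7 operations, at least 4 shifts are needed.
grind can't be placed before shift 4, so the schedule must run through at least shift 4.
4 works (last occupied shift: shift 4): for example polish=shift 1; turn=shift 1; cut=shift 2; grind=shift 4; deburr=shift 3; press=shift 3; bend=shift 2.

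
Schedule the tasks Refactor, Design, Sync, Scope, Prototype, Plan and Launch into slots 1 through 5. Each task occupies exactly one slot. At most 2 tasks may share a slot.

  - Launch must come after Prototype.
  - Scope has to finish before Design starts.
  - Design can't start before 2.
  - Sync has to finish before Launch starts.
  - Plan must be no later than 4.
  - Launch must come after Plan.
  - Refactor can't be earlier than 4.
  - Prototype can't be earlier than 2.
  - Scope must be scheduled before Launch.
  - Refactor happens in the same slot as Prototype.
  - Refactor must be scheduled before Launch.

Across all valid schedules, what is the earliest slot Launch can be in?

Precedence pushes Launch to at least 5.
Launch at 5 is achievable: Design -> 2, Sync -> 2, Prototype -> 4, Refactor -> 4, Plan -> 1, Launch -> 5, Scope -> 1.

5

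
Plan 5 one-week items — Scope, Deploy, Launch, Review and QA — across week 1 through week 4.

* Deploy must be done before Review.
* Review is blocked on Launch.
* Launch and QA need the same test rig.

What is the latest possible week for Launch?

week 3

Downstream work caps Launch at week 3.
Launch at week 3 is achievable: Review in week 4; Deploy in week 1; Launch in week 3; Scope in week 1; QA in week 1.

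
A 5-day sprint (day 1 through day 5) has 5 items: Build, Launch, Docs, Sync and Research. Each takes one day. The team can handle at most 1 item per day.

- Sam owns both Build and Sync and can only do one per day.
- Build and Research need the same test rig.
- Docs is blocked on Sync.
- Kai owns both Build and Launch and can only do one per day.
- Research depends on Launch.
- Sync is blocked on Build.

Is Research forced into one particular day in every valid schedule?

No

Research can be day 2 (e.g. Launch -> day 1, Sync -> day 4, Build -> day 3, Research -> day 2, Docs -> day 5) or day 3 (e.g. Build=day 1; Launch=day 2; Docs=day 5; Research=day 3; Sync=day 4).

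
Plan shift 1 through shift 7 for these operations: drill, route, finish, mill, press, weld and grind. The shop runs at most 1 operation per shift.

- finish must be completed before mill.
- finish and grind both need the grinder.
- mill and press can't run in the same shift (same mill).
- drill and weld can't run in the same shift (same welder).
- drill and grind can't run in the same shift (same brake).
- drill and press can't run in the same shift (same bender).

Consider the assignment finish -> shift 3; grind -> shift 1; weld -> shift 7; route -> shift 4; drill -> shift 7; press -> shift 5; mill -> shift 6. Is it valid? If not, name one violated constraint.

finish must be completed before mill — holds.
mill and press can't run in the same shift (same mill) — holds.
finish and grind both need the grinder — holds.
drill and press can't run in the same shift (same bender) — holds.
The shop runs at most 1 operation per shift — violated.
drill and weld can't run in the same shift (same welder) — violated.
drill and grind can't run in the same shift (same brake) — holds.

Invalid. drill and weld can't run in the same shift (same welder).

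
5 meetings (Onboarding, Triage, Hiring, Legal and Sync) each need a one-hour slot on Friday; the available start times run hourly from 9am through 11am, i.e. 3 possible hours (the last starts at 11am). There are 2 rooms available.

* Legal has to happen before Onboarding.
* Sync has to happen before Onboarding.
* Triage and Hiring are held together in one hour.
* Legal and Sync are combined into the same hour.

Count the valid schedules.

Enumerating: Sync -> 9am; Triage -> 11am; Hiring -> 11am; Onboarding -> 10am; Legal -> 9am | Legal in 9am; Sync in 9am; Onboarding in 11am; Triage in 10am; Hiring in 10am | Triage=9am, Legal=10am, Sync=10am, Hiring=9am, Onboarding=11am.

3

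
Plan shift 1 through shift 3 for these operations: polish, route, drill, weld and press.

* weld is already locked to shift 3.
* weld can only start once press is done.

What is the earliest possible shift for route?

route at shift 1 is achievable: weld=shift 3, drill=shift 1, route=shift 1, press=shift 1, polish=shift 1.

shift 1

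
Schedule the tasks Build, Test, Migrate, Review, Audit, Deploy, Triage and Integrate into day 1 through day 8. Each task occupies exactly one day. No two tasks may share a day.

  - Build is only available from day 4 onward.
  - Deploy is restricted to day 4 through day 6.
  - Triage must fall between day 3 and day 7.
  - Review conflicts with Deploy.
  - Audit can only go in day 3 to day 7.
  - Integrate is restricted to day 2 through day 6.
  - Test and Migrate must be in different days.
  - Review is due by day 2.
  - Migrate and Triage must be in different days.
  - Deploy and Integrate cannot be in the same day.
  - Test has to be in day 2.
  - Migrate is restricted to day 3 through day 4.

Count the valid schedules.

20

Splitting on Migrate: it can be day 3 (12), day 4 (8). Listing each branch's schedules as (Build, Test, Review, Audit, Deploy, Triage, Integrate) by day number:
Migrate=day 3: (8,2,1,4,5,7,6) (8,2,1,4,6,7,5) (8,2,1,5,4,7,6) (8,2,1,5,6,7,4) (8,2,1,6,4,7,5) (8,2,1,6,5,7,4) (8,2,1,7,4,5,6) (8,2,1,7,4,6,5) (8,2,1,7,5,4,6) (8,2,1,7,5,6,4) (8,2,1,7,6,4,5) (8,2,1,7,6,5,4) — 12.
Migrate=day 4: (8,2,1,3,5,7,6) (8,2,1,3,6,7,5) (8,2,1,5,6,7,3) (8,2,1,6,5,7,3) (8,2,1,7,5,3,6) (8,2,1,7,5,6,3) (8,2,1,7,6,3,5) (8,2,1,7,6,5,3) — 8.
Summing: 12 + 8 = 20.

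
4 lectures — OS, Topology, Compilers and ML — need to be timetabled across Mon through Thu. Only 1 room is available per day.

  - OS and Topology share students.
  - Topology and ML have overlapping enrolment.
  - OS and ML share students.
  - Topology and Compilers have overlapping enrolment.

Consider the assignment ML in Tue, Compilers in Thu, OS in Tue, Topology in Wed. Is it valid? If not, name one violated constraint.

Topology and Compilers have overlapping enrolment — holds.
OS and Topology share students — holds.
OS and ML share students — violated.
Topology and ML have overlapping enrolment — holds.
Only 1 room is available per day — violated.

No. OS and ML share students is not satisfied.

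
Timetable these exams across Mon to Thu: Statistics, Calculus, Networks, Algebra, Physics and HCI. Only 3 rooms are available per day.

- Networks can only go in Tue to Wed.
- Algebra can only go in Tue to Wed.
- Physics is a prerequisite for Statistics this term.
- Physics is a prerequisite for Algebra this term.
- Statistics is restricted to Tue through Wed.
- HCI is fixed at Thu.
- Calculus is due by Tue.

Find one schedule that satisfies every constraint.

Physics -> Mon; Networks -> Tue; Statistics -> Tue; HCI -> Thu; Calculus -> Mon; Algebra -> Tue

Checking: Physics(Mon) before Statistics(Tue); Physics(Mon) before Algebra(Tue); Networks=Tue in [Tue,Wed]; Algebra=Tue in [Tue,Wed]; Calculus=Mon in [Mon,Tue]; HCI=Thu in [Thu,Thu]; Statistics=Tue in [Tue,Wed]; max 3 per day (cap 3).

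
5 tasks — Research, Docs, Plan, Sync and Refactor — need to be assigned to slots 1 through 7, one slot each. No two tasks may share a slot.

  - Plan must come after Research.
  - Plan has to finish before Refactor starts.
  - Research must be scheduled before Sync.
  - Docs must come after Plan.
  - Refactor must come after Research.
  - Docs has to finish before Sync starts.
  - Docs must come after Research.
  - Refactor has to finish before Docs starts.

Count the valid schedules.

21

Splitting on Research: it can be 1 (15), 2 (5), 3 (1). Listing each branch's schedules as (Docs, Plan, Sync, Refactor):
Research=1: (4,2,5,3) (4,2,6,3) (4,2,7,3) (5,2,6,3) (5,2,6,4) (5,2,7,3) (5,2,7,4) (5,3,6,4) (5,3,7,4) (6,2,7,3) (6,2,7,4) (6,2,7,5) (6,3,7,4) (6,3,7,5) (6,4,7,5) — 15.
Research=2: (5,3,6,4) (5,3,7,4) (6,3,7,4) (6,3,7,5) (6,4,7,5) — 5.
Research=3: (6,4,7,5) — 1.
Summing: 15 + 5 + 1 = 21.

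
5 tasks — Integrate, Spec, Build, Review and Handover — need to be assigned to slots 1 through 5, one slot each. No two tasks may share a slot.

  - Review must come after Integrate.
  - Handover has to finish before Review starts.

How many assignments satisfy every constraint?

40

Splitting on Integrate: it can be 1 (12), 2 (12), 3 (10), 4 (6). Listing each branch's schedules as (Spec, Build, Review, Handover):
Integrate=1: (2,3,5,4) (2,4,5,3) (2,5,4,3) (3,2,5,4) (3,4,5,2) (3,5,4,2) (4,2,5,3) (4,3,5,2) (4,5,3,2) (5,2,4,3) (5,3,4,2) (5,4,3,2) — 12.
Integrate=2: (1,3,5,4) (1,4,5,3) (1,5,4,3) (3,1,5,4) (3,4,5,1) (3,5,4,1) (4,1,5,3) (4,3,5,1) (4,5,3,1) (5,1,4,3) (5,3,4,1) (5,4,3,1) — 12.
Integrate=3: (1,2,5,4) (1,4,5,2) (1,5,4,2) (2,1,5,4) (2,4,5,1) (2,5,4,1) (4,1,5,2) (4,2,5,1) (5,1,4,2) (5,2,4,1) — 10.
Integrate=4: (1,2,5,3) (1,3,5,2) (2,1,5,3) (2,3,5,1) (3,1,5,2) (3,2,5,1) — 6.
Summing: 12 + 12 + 10 + 6 = 40.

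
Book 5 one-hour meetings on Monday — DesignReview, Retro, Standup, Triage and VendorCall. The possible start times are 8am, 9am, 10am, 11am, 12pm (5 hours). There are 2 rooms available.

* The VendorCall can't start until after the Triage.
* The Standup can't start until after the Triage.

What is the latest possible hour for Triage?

11am

Downstream work caps Triage at 11am.
Triage at 11am is achievable: Standup in 12pm, Retro in 8am, VendorCall in 12pm, Triage in 11am, DesignReview in 8am.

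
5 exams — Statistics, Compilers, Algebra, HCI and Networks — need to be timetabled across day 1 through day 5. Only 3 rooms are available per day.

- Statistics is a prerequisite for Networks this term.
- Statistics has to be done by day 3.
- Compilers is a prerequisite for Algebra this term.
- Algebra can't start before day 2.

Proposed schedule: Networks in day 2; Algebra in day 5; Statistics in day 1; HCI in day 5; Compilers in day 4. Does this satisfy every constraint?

Yes

Only 3 rooms are available per day — holds.
Algebra can't start before day 2 — holds.
Compilers is a prerequisite for Algebra this term — holds.
Statistics is a prerequisite for Networks this term — holds.
Statistics has to be done by day 3 — holds.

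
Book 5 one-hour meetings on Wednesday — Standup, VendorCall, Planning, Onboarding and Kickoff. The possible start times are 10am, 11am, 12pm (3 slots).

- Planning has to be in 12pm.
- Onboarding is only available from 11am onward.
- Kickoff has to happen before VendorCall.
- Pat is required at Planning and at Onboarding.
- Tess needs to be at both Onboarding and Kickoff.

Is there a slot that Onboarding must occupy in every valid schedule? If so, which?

11am

Onboarding's window is 11am–12pm.
Planning is fixed at 12pm, and Onboarding can't share a slot with Planning.
So Onboarding must be 11am.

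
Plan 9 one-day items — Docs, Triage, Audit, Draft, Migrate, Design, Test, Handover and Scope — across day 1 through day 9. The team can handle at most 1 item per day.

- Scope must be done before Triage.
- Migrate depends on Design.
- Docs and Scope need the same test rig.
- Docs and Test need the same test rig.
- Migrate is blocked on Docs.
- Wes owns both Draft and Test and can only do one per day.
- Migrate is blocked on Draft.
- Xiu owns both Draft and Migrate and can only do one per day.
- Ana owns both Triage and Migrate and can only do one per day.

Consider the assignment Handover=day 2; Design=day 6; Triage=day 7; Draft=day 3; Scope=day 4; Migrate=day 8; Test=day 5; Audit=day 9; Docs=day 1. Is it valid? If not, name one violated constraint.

Yes

Docs and Scope need the same test rig — holds.
Xiu owns both Draft and Migrate and can only do one per day — holds.
Scope must be done before Triage — holds.
Migrate depends on Design — holds.
Docs and Test need the same test rig — holds.
Ana owns both Triage and Migrate and can only do one per day — holds.
Migrate is blocked on Draft — holds.
Migrate is blocked on Docs — holds.
Wes owns both Draft and Test and can only do one per day — holds.
The team can handle at most 1 item per day — holds.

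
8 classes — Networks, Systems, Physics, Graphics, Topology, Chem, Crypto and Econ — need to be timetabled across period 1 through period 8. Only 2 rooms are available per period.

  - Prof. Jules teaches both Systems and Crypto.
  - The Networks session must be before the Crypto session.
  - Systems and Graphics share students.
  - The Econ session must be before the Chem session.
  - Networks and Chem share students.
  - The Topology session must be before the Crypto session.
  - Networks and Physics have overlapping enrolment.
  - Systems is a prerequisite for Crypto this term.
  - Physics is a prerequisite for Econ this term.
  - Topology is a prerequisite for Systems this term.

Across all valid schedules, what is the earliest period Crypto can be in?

period 3

Precedence pushes Crypto to at least period 3.
Crypto at period 3 is achievable: Graphics in period 4; Systems in period 2; Econ in period 3; Physics in period 2; Topology in period 1; Networks in period 1; Chem in period 4; Crypto in period 3.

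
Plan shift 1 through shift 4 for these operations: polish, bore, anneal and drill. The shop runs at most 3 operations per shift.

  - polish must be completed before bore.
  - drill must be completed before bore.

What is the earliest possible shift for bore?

shift 2

Precedence pushes bore to at least shift 2.
bore at shift 2 is achievable: bore in shift 2; polish in shift 1; drill in shift 1; anneal in shift 1.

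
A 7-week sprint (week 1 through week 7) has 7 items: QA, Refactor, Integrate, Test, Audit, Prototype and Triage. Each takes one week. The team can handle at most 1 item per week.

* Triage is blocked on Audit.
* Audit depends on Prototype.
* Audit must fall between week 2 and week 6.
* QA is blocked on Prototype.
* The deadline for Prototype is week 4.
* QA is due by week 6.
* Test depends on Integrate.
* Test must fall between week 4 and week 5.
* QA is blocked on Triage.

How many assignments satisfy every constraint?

Splitting on Integrate: it can be week 1 (2), week 2 (2), week 3 (2), week 4 (1). Listing each branch's schedules as (QA, Refactor, Test, Audit, Prototype, Triage) by week number:
Integrate=week 1: (6,7,4,3,2,5) (6,7,5,3,2,4) — 2.
Integrate=week 2: (6,7,4,3,1,5) (6,7,5,3,1,4) — 2.
Integrate=week 3: (6,7,4,2,1,5) (6,7,5,2,1,4) — 2.
Integrate=week 4: (6,7,5,2,1,3) — 1.
Summing: 2 + 2 + 2 + 1 = 7.

7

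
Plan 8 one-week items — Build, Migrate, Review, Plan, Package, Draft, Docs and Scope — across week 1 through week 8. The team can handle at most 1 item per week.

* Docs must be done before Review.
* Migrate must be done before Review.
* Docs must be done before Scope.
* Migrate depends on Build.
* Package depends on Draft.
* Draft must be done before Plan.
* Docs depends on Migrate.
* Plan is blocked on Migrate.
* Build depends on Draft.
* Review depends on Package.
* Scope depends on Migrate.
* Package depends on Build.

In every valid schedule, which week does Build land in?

week 2

Precedence pushes Build to at least week 2; downstream work caps Build at week 5.
So Build is pinned to week 2.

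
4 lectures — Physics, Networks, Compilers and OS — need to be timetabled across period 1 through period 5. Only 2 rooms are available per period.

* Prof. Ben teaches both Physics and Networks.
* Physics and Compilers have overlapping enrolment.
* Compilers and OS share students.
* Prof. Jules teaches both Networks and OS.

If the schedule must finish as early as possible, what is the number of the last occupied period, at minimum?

With at most 2 per period and 4 lectures, at least 2 periods are needed.
2 works (last occupied period: period 2): for example OS in period 1; Networks in period 2; Compilers in period 2; Physics in period 1.

2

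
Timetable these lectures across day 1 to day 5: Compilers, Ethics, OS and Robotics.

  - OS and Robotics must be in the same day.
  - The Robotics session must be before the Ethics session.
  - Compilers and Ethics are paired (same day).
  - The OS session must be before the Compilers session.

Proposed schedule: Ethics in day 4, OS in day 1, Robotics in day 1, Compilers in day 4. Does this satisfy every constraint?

Yes, all constraints hold

The OS session must be before the Compilers session — holds.
The Robotics session must be before the Ethics session — holds.
OS and Robotics must be in the same day — holds.
Compilers and Ethics are paired (same day) — holds.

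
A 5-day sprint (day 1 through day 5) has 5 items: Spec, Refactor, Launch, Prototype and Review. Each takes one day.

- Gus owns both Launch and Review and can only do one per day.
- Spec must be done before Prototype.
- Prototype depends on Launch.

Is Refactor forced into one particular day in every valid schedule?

Refactor can be day 1 (e.g. Refactor=day 1; Launch=day 1; Review=day 2; Spec=day 1; Prototype=day 2) or day 2 (e.g. Refactor in day 2, Prototype in day 2, Spec in day 1, Launch in day 1, Review in day 2).

No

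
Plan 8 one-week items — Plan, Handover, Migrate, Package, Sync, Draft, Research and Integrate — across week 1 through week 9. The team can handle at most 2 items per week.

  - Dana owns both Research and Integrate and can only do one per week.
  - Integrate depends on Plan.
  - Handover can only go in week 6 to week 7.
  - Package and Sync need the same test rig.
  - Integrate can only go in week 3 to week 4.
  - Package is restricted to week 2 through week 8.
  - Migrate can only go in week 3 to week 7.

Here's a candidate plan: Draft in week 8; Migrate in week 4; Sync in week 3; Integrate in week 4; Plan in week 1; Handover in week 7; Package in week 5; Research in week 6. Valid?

Integrate can only go in week 3 to week 4 — holds.
Migrate can only go in week 3 to week 7 — holds.
The team can handle at most 2 items per week — holds.
Package and Sync need the same test rig — holds.
Integrate depends on Plan — holds.
Dana owns both Research and Integrate and can only do one per week — holds.
Handover can only go in week 6 to week 7 — holds.
Package is restricted to week 2 through week 8 — holds.

Yes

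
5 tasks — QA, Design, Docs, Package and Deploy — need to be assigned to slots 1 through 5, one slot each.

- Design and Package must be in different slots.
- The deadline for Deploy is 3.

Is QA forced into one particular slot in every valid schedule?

QA can be 1 (e.g. Docs in 1, Package in 2, QA in 1, Deploy in 1, Design in 1) or 2 (e.g. Docs in 1; Design in 1; Deploy in 1; QA in 2; Package in 2).

No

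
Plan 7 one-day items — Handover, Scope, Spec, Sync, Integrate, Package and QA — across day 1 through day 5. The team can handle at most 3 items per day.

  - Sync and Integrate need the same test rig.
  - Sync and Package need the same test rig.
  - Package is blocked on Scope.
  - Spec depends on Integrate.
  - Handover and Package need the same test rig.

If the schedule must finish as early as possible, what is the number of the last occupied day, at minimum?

day 3

The precedence chain requires at least 2 distinct days.
With at most 3 per day and 7 tasks, at least 3 days are needed.
3 works (last occupied day: day 3): for example Sync -> day 3, Handover -> day 1, Integrate -> day 1, Spec -> day 2, QA -> day 2, Scope -> day 1, Package -> day 2.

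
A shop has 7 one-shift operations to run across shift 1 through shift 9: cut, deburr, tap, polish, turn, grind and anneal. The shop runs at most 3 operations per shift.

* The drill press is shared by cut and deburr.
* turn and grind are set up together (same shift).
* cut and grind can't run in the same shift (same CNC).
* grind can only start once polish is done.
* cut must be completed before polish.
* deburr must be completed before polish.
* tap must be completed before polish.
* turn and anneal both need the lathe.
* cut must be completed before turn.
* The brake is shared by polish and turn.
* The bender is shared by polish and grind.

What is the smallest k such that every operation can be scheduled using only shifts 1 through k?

The precedence chain requires at least 3 distinct shifts.
With at most 3 per shift and 7 operations, at least 3 shifts are needed.
Could 3 shifts be enough, i.e. nothing placed later than shift 3? No: polish must come after cut (at shift 1 or later) → {shift 2, shift 3}; cut must come before polish (at shift 3 or earlier) → {shift 1, shift 2}; deburr must come before polish (at shift 3 or earlier) → {shift 1, shift 2}; grind must come after polish (at shift 2 or later) → {shift 3}; polish must come before grind (at shift 3 or earlier) → {shift 2}; cut must come before polish (at shift 2 or earlier) → {shift 1}; deburr must come before polish (at shift 2 or earlier) → {shift 1}; deburr can't share with cut (shift 1) → nothing is left.
So 3 shifts is not enough.
4 works (last occupied shift: shift 4): for example tap -> shift 1, grind -> shift 4, polish -> shift 3, deburr -> shift 2, cut -> shift 1, anneal -> shift 1, turn -> shift 4.

4 shifts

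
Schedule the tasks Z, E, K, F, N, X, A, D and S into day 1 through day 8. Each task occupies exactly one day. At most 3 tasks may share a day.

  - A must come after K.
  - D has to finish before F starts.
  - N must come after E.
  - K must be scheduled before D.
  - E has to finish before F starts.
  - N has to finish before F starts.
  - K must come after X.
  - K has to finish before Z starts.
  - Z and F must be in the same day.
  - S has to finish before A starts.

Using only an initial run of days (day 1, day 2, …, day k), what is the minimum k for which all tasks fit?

The precedence chain requires at least 4 distinct days.
With at most 3 per day and 9 tasks, at least 3 days are needed.
4 works (last occupied day: day 4): for example F in day 4, A in day 3, S in day 1, Z in day 4, E in day 1, X in day 1, N in day 2, D in day 3, K in day 2.

4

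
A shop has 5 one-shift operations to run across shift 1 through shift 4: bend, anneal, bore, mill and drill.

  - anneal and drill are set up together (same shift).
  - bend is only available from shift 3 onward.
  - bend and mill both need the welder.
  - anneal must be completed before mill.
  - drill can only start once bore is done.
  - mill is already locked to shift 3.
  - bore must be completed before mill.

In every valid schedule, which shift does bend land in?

bend's window is shift 3–shift 4.
mill is fixed at shift 3, and bend can't share a shift with mill.
So bend must be shift 4.

shift 4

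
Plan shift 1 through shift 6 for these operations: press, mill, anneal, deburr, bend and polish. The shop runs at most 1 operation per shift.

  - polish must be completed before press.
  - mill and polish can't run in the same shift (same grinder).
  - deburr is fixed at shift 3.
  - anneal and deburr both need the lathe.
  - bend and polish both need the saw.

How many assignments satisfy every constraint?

60

Splitting on press: it can be shift 2 (6), shift 4 (12), shift 5 (18), shift 6 (24). Listing each branch's schedules as (mill, anneal, deburr, bend, polish) by shift number:
press=shift 2: (4,5,3,6,1) (4,6,3,5,1) (5,4,3,6,1) (5,6,3,4,1) (6,4,3,5,1) (6,5,3,4,1) — 6.
press=shift 4: (1,5,3,6,2) (1,6,3,5,2) (2,5,3,6,1) (2,6,3,5,1) (5,1,3,6,2) (5,2,3,6,1) (5,6,3,1,2) (5,6,3,2,1) (6,1,3,5,2) (6,2,3,5,1) (6,5,3,1,2) (6,5,3,2,1) — 12.
press=shift 5: (1,2,3,6,4) (1,4,3,6,2) (1,6,3,2,4) (1,6,3,4,2) (2,1,3,6,4) (2,4,3,6,1) (2,6,3,1,4) (2,6,3,4,1) (4,1,3,6,2) (4,2,3,6,1) (4,6,3,1,2) (4,6,3,2,1) (6,1,3,2,4) (6,1,3,4,2) (6,2,3,1,4) (6,2,3,4,1) (6,4,3,1,2) (6,4,3,2,1) — 18.
press=shift 6: (1,2,3,4,5) (1,2,3,5,4) (1,4,3,2,5) (1,4,3,5,2) (1,5,3,2,4) (1,5,3,4,2) (2,1,3,4,5) (2,1,3,5,4) (2,4,3,1,5) (2,4,3,5,1) (2,5,3,1,4) (2,5,3,4,1) (4,1,3,2,5) (4,1,3,5,2) (4,2,3,1,5) (4,2,3,5,1) (4,5,3,1,2) (4,5,3,2,1) (5,1,3,2,4) (5,1,3,4,2) (5,2,3,1,4) (5,2,3,4,1) (5,4,3,1,2) (5,4,3,2,1) — 24.
Summing: 6 + 12 + 18 + 24 = 60.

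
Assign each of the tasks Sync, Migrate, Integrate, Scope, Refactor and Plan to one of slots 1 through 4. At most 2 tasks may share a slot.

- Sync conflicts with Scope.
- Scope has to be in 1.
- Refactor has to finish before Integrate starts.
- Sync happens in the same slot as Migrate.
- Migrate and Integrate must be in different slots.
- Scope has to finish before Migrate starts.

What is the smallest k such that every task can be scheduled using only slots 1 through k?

3

The precedence chain requires at least 2 distinct slots.
With at most 2 per slot and 6 tasks, at least 3 slots are needed.
3 works (last occupied slot: 3): for example Refactor -> 1, Scope -> 1, Plan -> 3, Migrate -> 2, Integrate -> 3, Sync -> 2.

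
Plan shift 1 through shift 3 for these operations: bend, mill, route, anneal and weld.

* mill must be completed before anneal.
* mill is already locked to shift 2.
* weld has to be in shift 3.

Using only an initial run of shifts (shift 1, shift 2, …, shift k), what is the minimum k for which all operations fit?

3

The precedence chain requires at least 2 distinct shifts.
weld can't be placed before shift 3, so the schedule must run through at least shift 3.
3 works (last occupied shift: shift 3): for example mill -> shift 2; weld -> shift 3; route -> shift 1; anneal -> shift 3; bend -> shift 1.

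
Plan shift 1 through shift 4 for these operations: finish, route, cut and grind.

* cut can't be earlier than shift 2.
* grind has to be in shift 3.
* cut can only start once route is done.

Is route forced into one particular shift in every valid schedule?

route can be shift 1 (e.g. grind -> shift 3; route -> shift 1; finish -> shift 1; cut -> shift 2) or shift 2 (e.g. grind -> shift 3, cut -> shift 3, route -> shift 2, finish -> shift 1).

No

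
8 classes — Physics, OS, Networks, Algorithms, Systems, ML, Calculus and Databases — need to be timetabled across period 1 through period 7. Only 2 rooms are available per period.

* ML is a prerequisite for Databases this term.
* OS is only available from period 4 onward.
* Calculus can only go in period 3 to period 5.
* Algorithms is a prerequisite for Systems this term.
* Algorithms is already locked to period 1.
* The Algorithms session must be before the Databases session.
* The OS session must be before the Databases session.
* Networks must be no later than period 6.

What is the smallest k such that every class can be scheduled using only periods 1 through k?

5 periods

The precedence chain requires at least 2 distinct periods.
With at most 2 per period and 8 classes, at least 4 periods are needed.
Propagating the time windows through the other constraints, Databases can't land before period 5, so the schedule must run through at least period 5.
5 works (last occupied period: period 5): for example Databases -> period 5; OS -> period 4; Systems -> period 2; Calculus -> period 3; ML -> period 1; Algorithms -> period 1; Physics -> period 2; Networks -> period 3.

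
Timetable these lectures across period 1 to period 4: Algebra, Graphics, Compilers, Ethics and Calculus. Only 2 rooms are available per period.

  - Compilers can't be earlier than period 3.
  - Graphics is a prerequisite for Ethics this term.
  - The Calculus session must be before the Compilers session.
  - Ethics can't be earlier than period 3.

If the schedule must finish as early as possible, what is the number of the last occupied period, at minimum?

3

The precedence chain requires at least 2 distinct periods.
With at most 2 per period and 5 lectures, at least 3 periods are needed.
Compilers can't be placed before period 3, so the schedule must run through at least period 3.
3 works (last occupied period: period 3): for example Compilers=period 3; Ethics=period 3; Algebra=period 2; Graphics=period 1; Calculus=period 1.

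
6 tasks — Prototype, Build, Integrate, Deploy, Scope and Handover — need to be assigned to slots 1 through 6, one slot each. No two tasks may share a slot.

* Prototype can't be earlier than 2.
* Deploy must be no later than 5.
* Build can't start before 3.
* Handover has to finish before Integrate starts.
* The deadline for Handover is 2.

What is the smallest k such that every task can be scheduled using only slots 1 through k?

6 slots

The precedence chain requires at least 2 distinct slots.
With at most 1 per slot and 6 tasks, at least 6 slots are needed.
Build can't be placed before 3, so the schedule must run through at least slot 3.
6 works (last occupied slot: 6): for example Build -> 3, Handover -> 1, Integrate -> 5, Deploy -> 4, Scope -> 6, Prototype -> 2.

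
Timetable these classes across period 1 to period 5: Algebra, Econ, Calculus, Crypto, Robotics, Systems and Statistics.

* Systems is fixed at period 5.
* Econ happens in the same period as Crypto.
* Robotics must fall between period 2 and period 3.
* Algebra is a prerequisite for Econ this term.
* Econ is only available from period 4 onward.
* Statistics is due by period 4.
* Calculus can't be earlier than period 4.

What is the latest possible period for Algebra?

period 4

Downstream work caps Algebra at period 4.
Algebra at period 4 is achievable: Statistics in period 1; Crypto in period 5; Econ in period 5; Calculus in period 4; Systems in period 5; Algebra in period 4; Robotics in period 2.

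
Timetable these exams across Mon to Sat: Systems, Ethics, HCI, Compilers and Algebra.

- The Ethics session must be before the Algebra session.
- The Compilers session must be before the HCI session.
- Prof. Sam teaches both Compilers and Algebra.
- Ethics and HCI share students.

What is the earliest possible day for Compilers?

Mon

Downstream work caps Compilers at Fri.
Compilers at Mon is achievable: HCI -> Tue; Systems -> Mon; Compilers -> Mon; Algebra -> Tue; Ethics -> Mon.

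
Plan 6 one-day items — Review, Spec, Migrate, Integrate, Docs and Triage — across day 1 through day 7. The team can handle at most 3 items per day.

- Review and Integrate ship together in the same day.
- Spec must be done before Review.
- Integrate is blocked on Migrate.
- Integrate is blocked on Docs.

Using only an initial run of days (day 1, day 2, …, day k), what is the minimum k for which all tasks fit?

The precedence chain requires at least 2 distinct days.
With at most 3 per day and 6 tasks, at least 2 days are needed.
2 works (last occupied day: day 2): for example Review -> day 2, Triage -> day 2, Spec -> day 1, Integrate -> day 2, Migrate -> day 1, Docs -> day 1.

2 days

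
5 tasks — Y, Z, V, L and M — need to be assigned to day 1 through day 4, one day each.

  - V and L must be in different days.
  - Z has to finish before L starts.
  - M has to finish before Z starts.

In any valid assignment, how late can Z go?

day 3

Precedence pushes Z to at least day 2; downstream work caps Z at day 3.
Z at day 3 is achievable: V -> day 1, Y -> day 1, M -> day 1, Z -> day 3, L -> day 4.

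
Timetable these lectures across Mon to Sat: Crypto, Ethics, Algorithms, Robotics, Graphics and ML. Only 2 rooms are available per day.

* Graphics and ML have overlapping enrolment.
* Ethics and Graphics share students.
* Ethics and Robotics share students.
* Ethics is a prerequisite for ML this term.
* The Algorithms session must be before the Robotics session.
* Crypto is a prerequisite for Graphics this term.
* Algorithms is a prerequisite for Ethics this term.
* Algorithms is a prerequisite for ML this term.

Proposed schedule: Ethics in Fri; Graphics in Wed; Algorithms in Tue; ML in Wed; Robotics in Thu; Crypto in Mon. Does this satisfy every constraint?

Only 2 rooms are available per day — holds.
Algorithms is a prerequisite for Ethics this term — holds.
Algorithms is a prerequisite for ML this term — holds.
Ethics and Robotics share students — holds.
Graphics and ML have overlapping enrolment — violated.
Crypto is a prerequisite for Graphics this term — holds.
Ethics and Graphics share students — holds.
The Algorithms session must be before the Robotics session — holds.
Ethics is a prerequisite for ML this term — violated.

No. Graphics and ML have overlapping enrolment is not satisfied.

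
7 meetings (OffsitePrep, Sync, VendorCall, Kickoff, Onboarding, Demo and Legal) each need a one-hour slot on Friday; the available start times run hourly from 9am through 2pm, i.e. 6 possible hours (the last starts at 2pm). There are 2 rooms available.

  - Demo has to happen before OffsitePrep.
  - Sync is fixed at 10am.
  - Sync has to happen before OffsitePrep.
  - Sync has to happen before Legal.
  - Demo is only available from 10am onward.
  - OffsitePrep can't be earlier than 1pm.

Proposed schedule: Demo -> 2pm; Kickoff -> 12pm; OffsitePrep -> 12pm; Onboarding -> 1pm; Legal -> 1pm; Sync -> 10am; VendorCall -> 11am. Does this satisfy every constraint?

Invalid. Demo has to happen before OffsitePrep.

There are 2 rooms available — holds.
Sync has to happen before OffsitePrep — holds.
Demo has to happen before OffsitePrep — violated.
Sync is fixed at 10am — holds.
Demo is only available from 10am onward — holds.
Sync has to happen before Legal — holds.
OffsitePrep can't be earlier than 1pm — violated.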